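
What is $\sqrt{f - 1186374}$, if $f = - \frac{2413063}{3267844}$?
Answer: $\frac{i \sqrt{3167265946662164959}}{1633922} \approx 1089.2 i$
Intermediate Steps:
$f = - \frac{2413063}{3267844}$ ($f = \left(-2413063\right) \frac{1}{3267844} = - \frac{2413063}{3267844} \approx -0.73843$)
$\sqrt{f - 1186374} = \sqrt{- \frac{2413063}{3267844} - 1186374} = \sqrt{- \frac{3876887570719}{3267844}} = \frac{i \sqrt{3167265946662164959}}{1633922}$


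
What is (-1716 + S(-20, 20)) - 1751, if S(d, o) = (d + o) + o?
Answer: -3447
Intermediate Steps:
S(d, o) = d + 2*o
(-1716 + S(-20, 20)) - 1751 = (-1716 + (-20 + 2*20)) - 1751 = (-1716 + (-20 + 40)) - 1751 = (-1716 + 20) - 1751 = -1696 - 1751 = -3447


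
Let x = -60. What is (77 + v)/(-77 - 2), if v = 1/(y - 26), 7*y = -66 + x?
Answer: -3387/3476 ≈ -0.97440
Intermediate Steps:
y = -18 (y = (-66 - 60)/7 = (⅐)*(-126) = -18)
v = -1/44 (v = 1/(-18 - 26) = 1/(-44) = -1/44 ≈ -0.022727)
(77 + v)/(-77 - 2) = (77 - 1/44)/(-77 - 2) = (3387/44)/(-79) = -1/79*3387/44 = -3387/3476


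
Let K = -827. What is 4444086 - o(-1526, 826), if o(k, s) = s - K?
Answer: 4442433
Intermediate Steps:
o(k, s) = 827 + s (o(k, s) = s - 1*(-827) = s + 827 = 827 + s)
4444086 - o(-1526, 826) = 4444086 - (827 + 826) = 4444086 - 1*1653 = 4444086 - 1653 = 4442433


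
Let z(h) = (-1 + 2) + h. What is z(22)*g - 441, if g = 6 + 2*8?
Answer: 65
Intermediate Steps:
z(h) = 1 + h
g = 22 (g = 6 + 16 = 22)
z(22)*g - 441 = (1 + 22)*22 - 441 = 23*22 - 441 = 506 - 441 = 65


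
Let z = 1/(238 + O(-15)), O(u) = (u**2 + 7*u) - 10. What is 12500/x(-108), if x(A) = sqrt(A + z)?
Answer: -25000*I*sqrt(66729)/5369 ≈ -1202.8*I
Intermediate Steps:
O(u) = -10 + u**2 + 7*u
z = 1/348 (z = 1/(238 + (-10 + (-15)**2 + 7*(-15))) = 1/(238 + (-10 + 225 - 105)) = 1/(238 + 110) = 1/348 ≈ 0.0028736)
x(A) = sqrt(1/348 + A) (x(A) = sqrt(A + 1/348) = sqrt(1/348 + A))
12500/x(-108) = 12500/((sqrt(87 + 30276*(-108))/174)) = 12500/((sqrt(87 - 3269808)/174)) = 12500/((sqrt(-3269721)/174)) = 12500/(((7*I*sqrt(66729))/174)) = 12500/((7*I*sqrt(66729)/174)) = 12500*(-2*I*sqrt(66729)/5369) = -25000*I*sqrt(66729)/5369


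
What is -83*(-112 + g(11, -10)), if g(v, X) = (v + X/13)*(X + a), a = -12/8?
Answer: 495593/26 ≈ 19061.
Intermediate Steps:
a = -3/2 (a = -12*⅛ = -3/2 ≈ -1.5000)
g(v, X) = (-3/2 + X)*(v + X/13) (g(v, X) = (v + X/13)*(X - 3/2) = (v + X*(1/13))*(-3/2 + X) = (v + X/13)*(-3/2 + X) = (-3/2 + X)*(v + X/13))
-83*(-112 + g(11, -10)) = -83*(-112 + (-3/2*11 - 3/26*(-10) + (1/13)*(-10)² - 10*11)) = -83*(-112 + (-33/2 + 15/13 + (1/13)*100 - 110)) = -83*(-112 + (-33/2 + 15/13 + 100/13 - 110)) = -83*(-112 - 3059/26) = -83*(-5971/26) = 495593/26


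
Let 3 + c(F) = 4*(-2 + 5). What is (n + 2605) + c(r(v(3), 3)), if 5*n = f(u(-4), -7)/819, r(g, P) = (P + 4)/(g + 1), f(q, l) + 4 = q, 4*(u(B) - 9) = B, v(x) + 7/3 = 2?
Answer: 10704334/4095 ≈ 2614.0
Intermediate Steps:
v(x) = -⅓ (v(x) = -7/3 + 2 = -⅓)
u(B) = 9 + B/4
f(q, l) = -4 + q
r(g, P) = (4 + P)/(1 + g)
n = 4/4095 (n = ((-4 + (9 + (¼)*(-4)))/819)/5 = ((-4 + (9 - 1))*(1/819))/5 = ((-4 + 8)*(1/819))/5 = (4*(1/819))/5 = (⅕)*(4/819) = 4/4095 ≈ 0.00097680)
c(F) = 9 (c(F) = -3 + 4*(-2 + 5) = -3 + 4*3 = -3 + 12 = 9)
(n + 2605) + c(r(v(3), 3)) = (4/4095 + 2605) + 9 = 10667479/4095 + 9 = 10704334/4095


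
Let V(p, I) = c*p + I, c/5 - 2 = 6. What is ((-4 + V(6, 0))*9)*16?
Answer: 33984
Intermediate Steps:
c = 40 (c = 10 + 5*6 = 10 + 30 = 40)
V(p, I) = I + 40*p (V(p, I) = 40*p + I = I + 40*p)
((-4 + V(6, 0))*9)*16 = ((-4 + (0 + 40*6))*9)*16 = ((-4 + (0 + 240))*9)*16 = ((-4 + 240)*9)*16 = (236*9)*16 = 2124*16 = 33984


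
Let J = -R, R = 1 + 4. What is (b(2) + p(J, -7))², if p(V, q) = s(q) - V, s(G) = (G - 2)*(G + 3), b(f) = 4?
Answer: 2025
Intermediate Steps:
R = 5
J = -5 (J = -1*5 = -5)
s(G) = (-2 + G)*(3 + G)
p(V, q) = -6 + q + q² - V (p(V, q) = (-6 + q + q²) - V = -6 + q + q² - V)
(b(2) + p(J, -7))² = (4 + (-6 - 7 + (-7)² - 1*(-5)))² = (4 + (-6 - 7 + 49 + 5))² = (4 + 41)² = 45² = 2025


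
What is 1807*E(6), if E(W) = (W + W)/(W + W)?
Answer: 1807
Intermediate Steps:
E(W) = 1 (E(W) = (2*W)/((2*W)) = (2*W)*(1/(2*W)) = 1)
1807*E(6) = 1807*1 = 1807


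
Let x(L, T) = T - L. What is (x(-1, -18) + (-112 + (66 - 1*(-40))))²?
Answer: 529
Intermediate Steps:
(x(-1, -18) + (-112 + (66 - 1*(-40))))² = ((-18 - 1*(-1)) + (-112 + (66 - 1*(-40))))² = ((-18 + 1) + (-112 + (66 + 40)))² = (-17 + (-112 + 106))² = (-17 - 6)² = (-23)² = 529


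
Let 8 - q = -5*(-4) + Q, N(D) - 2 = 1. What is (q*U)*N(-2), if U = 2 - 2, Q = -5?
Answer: 0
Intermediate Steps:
N(D) = 3 (N(D) = 2 + 1 = 3)
U = 0
q = -7 (q = 8 - (-5*(-4) - 5) = 8 - (-1*(-20) - 5) = 8 - (20 - 5) = 8 - 1*15 = 8 - 15 = -7)
(q*U)*N(-2) = -7*0*3 = 0*3 = 0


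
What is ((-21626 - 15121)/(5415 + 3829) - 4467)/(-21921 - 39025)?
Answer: 41329695/563384824 ≈ 0.073360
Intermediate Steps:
((-21626 - 15121)/(5415 + 3829) - 4467)/(-21921 - 39025) = (-36747/9244 - 4467)/(-60946) = (-36747*1/9244 - 4467)*(-1/60946) = (-36747/9244 - 4467)*(-1/60946) = -41329695/9244*(-1/60946) = 41329695/563384824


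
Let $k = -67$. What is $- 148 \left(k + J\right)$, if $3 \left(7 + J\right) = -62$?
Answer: $\frac{42032}{3} \approx 14011.0$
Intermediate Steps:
$J = - \frac{83}{3}$ ($J = -7 + \frac{1}{3} \left(-62\right) = -7 - \frac{62}{3} = - \frac{83}{3} \approx -27.667$)
$- 148 \left(k + J\right) = - 148 \left(-67 - \frac{83}{3}\right) = \left(-148\right) \left(- \frac{284}{3}\right) = \frac{42032}{3}$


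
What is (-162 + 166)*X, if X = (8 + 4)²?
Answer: 576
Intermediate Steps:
X = 144 (X = 12² = 144)
(-162 + 166)*X = (-162 + 166)*144 = 4*144 = 576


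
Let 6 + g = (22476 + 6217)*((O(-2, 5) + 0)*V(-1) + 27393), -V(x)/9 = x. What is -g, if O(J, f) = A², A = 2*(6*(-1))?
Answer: -823173471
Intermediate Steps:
V(x) = -9*x
A = -12 (A = 2*(-6) = -12)
O(J, f) = 144 (O(J, f) = (-12)² = 144)
g = 823173471 (g = -6 + (22476 + 6217)*((144 + 0)*(-9*(-1)) + 27393) = -6 + 28693*(144*9 + 27393) = -6 + 28693*(1296 + 27393) = -6 + 28693*28689 = -6 + 823173477 = 823173471)
-g = -1*823173471 = -823173471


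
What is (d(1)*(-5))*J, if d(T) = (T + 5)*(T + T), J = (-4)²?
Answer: -960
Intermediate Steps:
J = 16
d(T) = 2*T*(5 + T) (d(T) = (5 + T)*(2*T) = 2*T*(5 + T))
(d(1)*(-5))*J = ((2*1*(5 + 1))*(-5))*16 = ((2*1*6)*(-5))*16 = (12*(-5))*16 = -60*16 = -960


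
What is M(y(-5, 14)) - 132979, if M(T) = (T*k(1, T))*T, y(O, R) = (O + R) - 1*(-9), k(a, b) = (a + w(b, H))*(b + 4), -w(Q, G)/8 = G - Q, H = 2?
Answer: 786533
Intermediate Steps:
w(Q, G) = -8*G + 8*Q (w(Q, G) = -8*(G - Q) = -8*G + 8*Q)
k(a, b) = (4 + b)*(-16 + a + 8*b) (k(a, b) = (a + (-8*2 + 8*b))*(b + 4) = (a + (-16 + 8*b))*(4 + b) = (-16 + a + 8*b)*(4 + b) = (4 + b)*(-16 + a + 8*b))
y(O, R) = 9 + O + R (y(O, R) = (O + R) + 9 = 9 + O + R)
M(T) = T²*(-60 + 8*T² + 17*T) (M(T) = (T*(-64 + 4*1 + 8*T² + 16*T + 1*T))*T = (T*(-64 + 4 + 8*T² + 16*T + T))*T = (T*(-60 + 8*T² + 17*T))*T = T²*(-60 + 8*T² + 17*T))
M(y(-5, 14)) - 132979 = (9 - 5 + 14)²*(-60 + 8*(9 - 5 + 14)² + 17*(9 - 5 + 14)) - 132979 = 18²*(-60 + 8*18² + 17*18) - 132979 = 324*(-60 + 8*324 + 306) - 132979 = 324*(-60 + 2592 + 306) - 132979 = 324*2838 - 132979 = 919512 - 132979 = 786533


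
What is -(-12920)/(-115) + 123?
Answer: 245/23 ≈ 10.652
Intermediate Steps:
-(-12920)/(-115) + 123 = -(-12920)*(-1)/115 + 123 = -152*17/23 + 123 = -2584/23 + 123 = 245/23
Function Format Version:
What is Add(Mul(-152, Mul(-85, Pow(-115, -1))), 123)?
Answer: Rational(245, 23) ≈ 10.652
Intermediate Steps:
Add(Mul(-152, Mul(-85, Pow(-115, -1))), 123) = Add(Mul(-152, Mul(-85, Rational(-1, 115))), 123) = Add(Mul(-152, Rational(17, 23)), 123) = Add(Rational(-2584, 23), 123) = Rational(245, 23)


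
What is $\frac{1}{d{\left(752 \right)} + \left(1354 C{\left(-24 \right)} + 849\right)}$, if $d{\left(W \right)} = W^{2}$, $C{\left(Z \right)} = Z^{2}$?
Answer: $\frac{1}{1346257} \approx 7.428 \cdot 10^{-7}$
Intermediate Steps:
$\frac{1}{d{\left(752 \right)} + \left(1354 C{\left(-24 \right)} + 849\right)} = \frac{1}{752^{2} + \left(1354 \left(-24\right)^{2} + 849\right)} = \frac{1}{565504 + \left(1354 \cdot 576 + 849\right)} = \frac{1}{565504 + \left(779904 + 849\right)} = \frac{1}{565504 + 780753} = \frac{1}{1346257}$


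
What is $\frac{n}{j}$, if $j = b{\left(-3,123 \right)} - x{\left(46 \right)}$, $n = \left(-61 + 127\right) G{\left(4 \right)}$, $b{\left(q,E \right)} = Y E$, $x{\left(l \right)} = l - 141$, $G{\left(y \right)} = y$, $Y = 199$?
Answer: $\frac{66}{6143} \approx 0.010744$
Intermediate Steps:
$x{\left(l \right)} = -141 + l$
$b{\left(q,E \right)} = 199 E$
$n = 264$ ($n = \left(-61 + 127\right) 4 = 66 \cdot 4 = 264$)
$j = 24572$ ($j = 199 \cdot 123 - \left(-141 + 46\right) = 24477 - -95 = 24477 + 95 = 24572$)
$\frac{n}{j} = \frac{264}{24572} = 264 \cdot \frac{1}{24572} = \frac{66}{6143}$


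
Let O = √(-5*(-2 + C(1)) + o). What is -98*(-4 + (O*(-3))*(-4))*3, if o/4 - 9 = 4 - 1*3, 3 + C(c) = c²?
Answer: 1176 - 7056*√15 ≈ -26152.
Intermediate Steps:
C(c) = -3 + c²
o = 40 (o = 36 + 4*(4 - 1*3) = 36 + 4*(4 - 3) = 36 + 4*1 = 36 + 4 = 40)
O = 2*√15 (O = √(-5*(-2 + (-3 + 1²)) + 40) = √(-5*(-2 + (-3 + 1)) + 40) = √(-5*(-2 - 2) + 40) = √(-5*(-4) + 40) = √(20 + 40) = √60 = 2*√15 ≈ 7.7460)
-98*(-4 + (O*(-3))*(-4))*3 = -98*(-4 + ((2*√15)*(-3))*(-4))*3 = -98*(-4 - 6*√15*(-4))*3 = -98*(-4 + 24*√15)*3 = -98*(-12 + 72*√15) = 1176 - 7056*√15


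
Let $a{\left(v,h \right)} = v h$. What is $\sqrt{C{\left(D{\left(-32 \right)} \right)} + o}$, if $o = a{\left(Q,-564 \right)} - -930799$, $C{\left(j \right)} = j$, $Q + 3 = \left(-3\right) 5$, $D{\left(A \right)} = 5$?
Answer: $2 \sqrt{235239} \approx 970.03$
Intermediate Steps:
$Q = -18$ ($Q = -3 - 15 = -18$)
$a{\left(v,h \right)} = h v$
$o = 940951$ ($o = \left(-564\right) \left(-18\right) - -930799 = 10152 + 930799 = 940951$)
$\sqrt{C{\left(D{\left(-32 \right)} \right)} + o} = \sqrt{5 + 940951} = \sqrt{940956} = 2 \sqrt{235239}$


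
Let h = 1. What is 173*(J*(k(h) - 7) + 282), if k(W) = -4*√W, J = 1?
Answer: 46883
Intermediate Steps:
173*(J*(k(h) - 7) + 282) = 173*(1*(-4*√1 - 7) + 282) = 173*(1*(-4*1 - 7) + 282) = 173*(1*(-4 - 7) + 282) = 173*(1*(-11) + 282) = 173*(-11 + 282) = 173*271 = 46883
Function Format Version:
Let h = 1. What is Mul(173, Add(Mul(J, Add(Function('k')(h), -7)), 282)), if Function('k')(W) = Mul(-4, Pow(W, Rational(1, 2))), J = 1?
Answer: 46883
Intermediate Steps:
Mul(173, Add(Mul(J, Add(Function('k')(h), -7)), 282)) = Mul(173, Add(Mul(1, Add(Mul(-4, Pow(1, Rational(1, 2))), -7)), 282)) = Mul(173, Add(Mul(1, Add(Mul(-4, 1), -7)), 282)) = Mul(173, Add(Mul(1, Add(-4, -7)), 282)) = Mul(173, Add(Mul(1, -11), 282)) = Mul(173, Add(-11, 282)) = Mul(173, 271) = 46883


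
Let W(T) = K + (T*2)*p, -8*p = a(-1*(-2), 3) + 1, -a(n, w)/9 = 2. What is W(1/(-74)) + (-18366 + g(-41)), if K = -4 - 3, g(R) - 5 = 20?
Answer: -5431025/296 ≈ -18348.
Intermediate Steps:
g(R) = 25 (g(R) = 5 + 20 = 25)
K = -7
a(n, w) = -18 (a(n, w) = -9*2 = -18)
p = 17/8 (p = -(-18 + 1)/8 = -⅛*(-17) = 17/8 ≈ 2.1250)
W(T) = -7 + 17*T/4 (W(T) = -7 + (T*2)*(17/8) = -7 + (2*T)*(17/8) = -7 + 17*T/4)
W(1/(-74)) + (-18366 + g(-41)) = (-7 + (17/4)/(-74)) + (-18366 + 25) = (-7 + (17/4)*(-1/74)) - 18341 = (-7 - 17/296) - 18341 = -2089/296 - 18341 = -5431025/296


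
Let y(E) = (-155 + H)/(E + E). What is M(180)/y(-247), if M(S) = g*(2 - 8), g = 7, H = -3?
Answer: -10374/79 ≈ -131.32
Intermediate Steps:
y(E) = -79/E (y(E) = (-155 - 3)/(E + E) = -158*1/(2*E) = -79/E)
M(S) = -42 (M(S) = 7*(2 - 8) = 7*(-6) = -42)
M(180)/y(-247) = -42/((-79/(-247))) = -42/((-79*(-1/247))) = -42/79/247 = -42*247/79 = -10374/79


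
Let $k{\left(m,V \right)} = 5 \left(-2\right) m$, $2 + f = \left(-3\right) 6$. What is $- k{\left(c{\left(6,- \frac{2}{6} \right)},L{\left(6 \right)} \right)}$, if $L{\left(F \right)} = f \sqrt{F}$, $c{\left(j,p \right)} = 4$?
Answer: $40$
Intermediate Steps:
$f = -20$ ($f = -2 - 18 = -20$)
$L{\left(F \right)} = - 20 \sqrt{F}$
$k{\left(m,V \right)} = - 10 m$
$- k{\left(c{\left(6,- \frac{2}{6} \right)},L{\left(6 \right)} \right)} = - \left(-10\right) 4 = \left(-1\right) \left(-40\right) = 40$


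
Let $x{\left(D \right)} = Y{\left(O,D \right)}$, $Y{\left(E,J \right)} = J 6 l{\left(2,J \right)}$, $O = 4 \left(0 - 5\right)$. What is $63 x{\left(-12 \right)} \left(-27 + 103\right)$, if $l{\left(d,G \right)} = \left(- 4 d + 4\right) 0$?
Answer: $0$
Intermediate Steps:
$l{\left(d,G \right)} = 0$ ($l{\left(d,G \right)} = \left(4 - 4 d\right) 0 = 0$)
$O = -20$ ($O = 4 \left(-5\right) = -20$)
$Y{\left(E,J \right)} = 0$ ($Y{\left(E,J \right)} = J 6 \cdot 0 = 6 J 0 = 0$)
$x{\left(D \right)} = 0$
$63 x{\left(-12 \right)} \left(-27 + 103\right) = 63 \cdot 0 \left(-27 + 103\right) = 0 \cdot 76 = 0$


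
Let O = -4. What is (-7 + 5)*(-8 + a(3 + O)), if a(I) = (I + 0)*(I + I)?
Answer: 12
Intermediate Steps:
a(I) = 2*I**2 (a(I) = I*(2*I) = 2*I**2)
(-7 + 5)*(-8 + a(3 + O)) = (-7 + 5)*(-8 + 2*(3 - 4)**2) = -2*(-8 + 2*(-1)**2) = -2*(-8 + 2*1) = -2*(-8 + 2) = -2*(-6) = 12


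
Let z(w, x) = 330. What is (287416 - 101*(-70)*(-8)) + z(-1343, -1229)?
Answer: 231186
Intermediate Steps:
(287416 - 101*(-70)*(-8)) + z(-1343, -1229) = (287416 - 101*(-70)*(-8)) + 330 = (287416 + 7070*(-8)) + 330 = (287416 - 56560) + 330 = 230856 + 330 = 231186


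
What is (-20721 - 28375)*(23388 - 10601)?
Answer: -627790552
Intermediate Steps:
(-20721 - 28375)*(23388 - 10601) = -49096*12787 = -627790552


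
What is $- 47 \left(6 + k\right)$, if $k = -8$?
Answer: $94$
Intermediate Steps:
$- 47 \left(6 + k\right) = - 47 \left(6 - 8\right) = \left(-47\right) \left(-2\right) = 94$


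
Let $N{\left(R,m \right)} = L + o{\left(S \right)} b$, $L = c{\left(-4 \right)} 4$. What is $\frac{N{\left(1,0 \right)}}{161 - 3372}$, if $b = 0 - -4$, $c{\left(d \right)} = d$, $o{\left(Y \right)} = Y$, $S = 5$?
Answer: $- \frac{4}{3211} \approx -0.0012457$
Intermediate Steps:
$L = -16$ ($L = \left(-4\right) 4 = -16$)
$b = 4$ ($b = 0 + 4 = 4$)
$N{\left(R,m \right)} = 4$ ($N{\left(R,m \right)} = -16 + 5 \cdot 4 = -16 + 20 = 4$)
$\frac{N{\left(1,0 \right)}}{161 - 3372} = \frac{1}{161 - 3372} \cdot 4 = \frac{1}{-3211} \cdot 4 = \left(- \frac{1}{3211}\right) 4 = - \frac{4}{3211}$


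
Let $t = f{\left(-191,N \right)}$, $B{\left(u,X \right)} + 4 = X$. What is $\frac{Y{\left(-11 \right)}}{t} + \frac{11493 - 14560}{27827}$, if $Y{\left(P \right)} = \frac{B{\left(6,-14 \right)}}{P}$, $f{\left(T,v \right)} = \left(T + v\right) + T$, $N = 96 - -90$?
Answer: $- \frac{3556669}{29997506} \approx -0.11857$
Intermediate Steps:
$N = 186$ ($N = 96 + 90 = 186$)
$B{\left(u,X \right)} = -4 + X$
$f{\left(T,v \right)} = v + 2 T$
$Y{\left(P \right)} = - \frac{18}{P}$ ($Y{\left(P \right)} = \frac{-4 - 14}{P} = - \frac{18}{P}$)
$t = -196$ ($t = 186 + 2 \left(-191\right) = 186 - 382 = -196$)
$\frac{Y{\left(-11 \right)}}{t} + \frac{11493 - 14560}{27827} = \frac{\left(-18\right) \frac{1}{-11}}{-196} + \frac{11493 - 14560}{27827} = \left(-18\right) \left(- \frac{1}{11}\right) \left(- \frac{1}{196}\right) + \left(11493 - 14560\right) \frac{1}{27827} = \frac{18}{11} \left(- \frac{1}{196}\right) - \frac{3067}{27827} = - \frac{9}{1078} - \frac{3067}{27827} = - \frac{3556669}{29997506}$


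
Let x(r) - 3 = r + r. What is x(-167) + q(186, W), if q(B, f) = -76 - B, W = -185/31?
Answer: -593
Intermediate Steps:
x(r) = 3 + 2*r (x(r) = 3 + (r + r) = 3 + 2*r)
W = -185/31 (W = -185*1/31 = -185/31 ≈ -5.9677)
x(-167) + q(186, W) = (3 + 2*(-167)) + (-76 - 1*186) = (3 - 334) + (-76 - 186) = -331 - 262 = -593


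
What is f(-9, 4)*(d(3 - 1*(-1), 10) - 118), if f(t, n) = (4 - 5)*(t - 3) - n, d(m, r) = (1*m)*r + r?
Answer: -544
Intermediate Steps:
d(m, r) = r + m*r (d(m, r) = m*r + r = r + m*r)
f(t, n) = 3 - n - t (f(t, n) = -(-3 + t) - n = (3 - t) - n = 3 - n - t)
f(-9, 4)*(d(3 - 1*(-1), 10) - 118) = (3 - 1*4 - 1*(-9))*(10*(1 + (3 - 1*(-1))) - 118) = (3 - 4 + 9)*(10*(1 + (3 + 1)) - 118) = 8*(10*(1 + 4) - 118) = 8*(10*5 - 118) = 8*(50 - 118) = 8*(-68) = -544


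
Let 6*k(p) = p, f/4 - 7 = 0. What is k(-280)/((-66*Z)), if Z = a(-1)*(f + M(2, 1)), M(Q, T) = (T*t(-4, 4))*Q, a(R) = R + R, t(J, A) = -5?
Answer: -35/1782 ≈ -0.019641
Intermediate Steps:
f = 28 (f = 28 + 4*0 = 28 + 0 = 28)
a(R) = 2*R
M(Q, T) = -5*Q*T (M(Q, T) = (T*(-5))*Q = (-5*T)*Q = -5*Q*T)
k(p) = p/6
Z = -36 (Z = (2*(-1))*(28 - 5*2*1) = -2*(28 - 10) = -2*18 = -36)
k(-280)/((-66*Z)) = ((⅙)*(-280))/((-66*(-36))) = -140/3/2376 = -140/3*1/2376 = -35/1782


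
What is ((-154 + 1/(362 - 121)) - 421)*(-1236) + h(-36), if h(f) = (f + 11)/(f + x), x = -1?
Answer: 6337272193/8917 ≈ 7.1070e+5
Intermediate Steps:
h(f) = (11 + f)/(-1 + f) (h(f) = (f + 11)/(f - 1) = (11 + f)/(-1 + f))
((-154 + 1/(362 - 121)) - 421)*(-1236) + h(-36) = ((-154 + 1/(362 - 121)) - 421)*(-1236) + (11 - 36)/(-1 - 36) = ((-154 + 1/241) - 421)*(-1236) - 25/(-37) = ((-154 + 1/241) - 421)*(-1236) - 1/37*(-25) = (-37113/241 - 421)*(-1236) + 25/37 = -138574/241*(-1236) + 25/37 = 171277464/241 + 25/37 = 6337272193/8917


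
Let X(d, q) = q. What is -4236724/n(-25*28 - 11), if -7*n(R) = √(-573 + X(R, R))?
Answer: -14828534*I*√321/321 ≈ -8.2765e+5*I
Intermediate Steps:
n(R) = -√(-573 + R)/7
-4236724/n(-25*28 - 11) = -4236724*(-7/√(-573 + (-25*28 - 11))) = -4236724*(-7/√(-573 + (-700 - 11))) = -4236724*(-7/√(-573 - 711)) = -4236724*7*I*√321/642 = -14828534*I*√321/321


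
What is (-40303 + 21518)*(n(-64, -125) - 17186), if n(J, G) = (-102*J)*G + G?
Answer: 15653747135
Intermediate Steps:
n(J, G) = G - 102*G*J (n(J, G) = -102*G*J + G = G - 102*G*J)
(-40303 + 21518)*(n(-64, -125) - 17186) = (-40303 + 21518)*(-125*(1 - 102*(-64)) - 17186) = -18785*(-125*(1 + 6528) - 17186) = -18785*(-125*6529 - 17186) = -18785*(-816125 - 17186) = -18785*(-833311) = 15653747135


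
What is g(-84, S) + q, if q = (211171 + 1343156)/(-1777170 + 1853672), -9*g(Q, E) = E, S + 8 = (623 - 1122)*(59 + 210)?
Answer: 10283540921/688518 ≈ 14936.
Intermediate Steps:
S = -134239 (S = -8 + (623 - 1122)*(59 + 210) = -8 - 499*269 = -8 - 134231 = -134239)
g(Q, E) = -E/9
q = 1554327/76502 ≈ 20.317
g(-84, S) + q = -1/9*(-134239) + 1554327/76502 = 134239/9 + 1554327/76502 = 10283540921/688518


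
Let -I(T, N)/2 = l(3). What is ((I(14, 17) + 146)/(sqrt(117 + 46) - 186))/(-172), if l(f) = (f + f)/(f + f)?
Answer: 6696/1480619 + 36*sqrt(163)/1480619 ≈ 0.0048329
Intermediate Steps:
l(f) = 1 (l(f) = (2*f)/((2*f)) = (2*f)*(1/(2*f)) = 1)
I(T, N) = -2 (I(T, N) = -2*1 = -2)
((I(14, 17) + 146)/(sqrt(117 + 46) - 186))/(-172) = ((-2 + 146)/(sqrt(117 + 46) - 186))/(-172) = (144/(sqrt(163) - 186))*(-1/172) = (144/(-186 + sqrt(163)))*(-1/172) = -36/(43*(-186 + sqrt(163)))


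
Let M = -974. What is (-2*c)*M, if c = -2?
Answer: -3896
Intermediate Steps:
(-2*c)*M = -2*(-2)*(-974) = 4*(-974) = -3896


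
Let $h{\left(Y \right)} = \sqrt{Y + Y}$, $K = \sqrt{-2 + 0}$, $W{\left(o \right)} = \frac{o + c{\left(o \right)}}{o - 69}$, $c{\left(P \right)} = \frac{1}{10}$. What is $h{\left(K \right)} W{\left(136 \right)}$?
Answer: $\frac{1361 \cdot 2^{\frac{3}{4}} \sqrt{i}}{670} \approx 2.4157 + 2.4157 i$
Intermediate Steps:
$c{\left(P \right)} = \frac{1}{10}$
$W{\left(o \right)} = \frac{\frac{1}{10} + o}{-69 + o}$ ($W{\left(o \right)} = \frac{o + \frac{1}{10}}{o - 69} = \frac{\frac{1}{10} + o}{-69 + o}$)
$K = i \sqrt{2}$ ($K = \sqrt{-2} = i \sqrt{2} \approx 1.4142 i$)
$h{\left(Y \right)} = \sqrt{2} \sqrt{Y}$ ($h{\left(Y \right)} = \sqrt{2 Y} = \sqrt{2} \sqrt{Y}$)
$h{\left(K \right)} W{\left(136 \right)} = \sqrt{2} \sqrt{i \sqrt{2}} \frac{\frac{1}{10} + 136}{-69 + 136} = \sqrt{2} \sqrt[4]{2} \sqrt{i} \frac{1}{67} \cdot \frac{1361}{10} = 2^{\frac{3}{4}} \sqrt{i} \frac{1}{67} \cdot \frac{1361}{10} = 2^{\frac{3}{4}} \sqrt{i} \frac{1361}{670} = \frac{1361 \cdot 2^{\frac{3}{4}} \sqrt{i}}{670}$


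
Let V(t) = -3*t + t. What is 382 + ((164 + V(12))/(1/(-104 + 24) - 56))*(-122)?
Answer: 3078142/4481 ≈ 686.93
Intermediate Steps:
V(t) = -2*t
382 + ((164 + V(12))/(1/(-104 + 24) - 56))*(-122) = 382 + ((164 - 2*12)/(1/(-104 + 24) - 56))*(-122) = 382 + ((164 - 24)/(1/(-80) - 56))*(-122) = 382 + (140/(-1/80 - 56))*(-122) = 382 + (140/(-4481/80))*(-122) = 382 + (140*(-80/4481))*(-122) = 382 - 11200/4481*(-122) = 382 + 1366400/4481 = 3078142/4481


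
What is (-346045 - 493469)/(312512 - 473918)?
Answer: 139919/26901 ≈ 5.2013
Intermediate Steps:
(-346045 - 493469)/(312512 - 473918) = -839514/(-161406) = -839514*(-1/161406) = 139919/26901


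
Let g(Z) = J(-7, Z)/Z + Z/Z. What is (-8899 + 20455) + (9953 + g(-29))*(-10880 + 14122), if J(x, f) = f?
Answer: 32285666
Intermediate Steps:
g(Z) = 2 (g(Z) = Z/Z + Z/Z = 1 + 1 = 2)
(-8899 + 20455) + (9953 + g(-29))*(-10880 + 14122) = (-8899 + 20455) + (9953 + 2)*(-10880 + 14122) = 11556 + 9955*3242 = 11556 + 32274110 = 32285666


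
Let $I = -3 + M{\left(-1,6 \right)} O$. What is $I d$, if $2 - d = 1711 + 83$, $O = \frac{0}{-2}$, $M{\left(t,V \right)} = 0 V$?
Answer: $5376$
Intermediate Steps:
$M{\left(t,V \right)} = 0$
$O = 0$ ($O = 0 \left(- \frac{1}{2}\right) = 0$)
$d = -1792$ ($d = 2 - \left(1711 + 83\right) = 2 - 1794 = -1792$)
$I = -3$ ($I = -3 + 0 \cdot 0 = -3 + 0 = -3$)
$I d = \left(-3\right) \left(-1792\right) = 5376$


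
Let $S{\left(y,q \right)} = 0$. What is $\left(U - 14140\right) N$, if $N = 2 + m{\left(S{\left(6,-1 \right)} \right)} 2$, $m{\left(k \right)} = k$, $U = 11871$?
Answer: $-4538$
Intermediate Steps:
$N = 2$ ($N = 2 + 0 \cdot 2 = 2 + 0 = 2$)
$\left(U - 14140\right) N = \left(11871 - 14140\right) 2 = \left(-2269\right) 2 = -4538$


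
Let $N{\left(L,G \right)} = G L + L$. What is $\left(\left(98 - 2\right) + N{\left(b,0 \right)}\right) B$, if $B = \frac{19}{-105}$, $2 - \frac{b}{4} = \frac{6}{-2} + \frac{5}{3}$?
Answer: $- \frac{6232}{315} \approx -19.784$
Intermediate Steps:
$b = \frac{40}{3}$ ($b = 8 - 4 \left(\frac{6}{-2} + \frac{5}{3}\right) = 8 - 4 \left(6 \left(- \frac{1}{2}\right) + 5 \cdot \frac{1}{3}\right) = 8 - 4 \left(-3 + \frac{5}{3}\right) = 8 - - \frac{16}{3} = 8 + \frac{16}{3} = \frac{40}{3} \approx 13.333$)
$N{\left(L,G \right)} = L + G L$
$B = - \frac{19}{105}$ ($B = 19 \left(- \frac{1}{105}\right) = - \frac{19}{105} \approx -0.18095$)
$\left(\left(98 - 2\right) + N{\left(b,0 \right)}\right) B = \left(\left(98 - 2\right) + \frac{40 \left(1 + 0\right)}{3}\right) \left(- \frac{19}{105}\right) = \left(96 + \frac{40}{3} \cdot 1\right) \left(- \frac{19}{105}\right) = \left(96 + \frac{40}{3}\right) \left(- \frac{19}{105}\right) = \frac{328}{3} \left(- \frac{19}{105}\right) = - \frac{6232}{315}$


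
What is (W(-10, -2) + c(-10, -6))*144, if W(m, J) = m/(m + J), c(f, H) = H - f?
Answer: 696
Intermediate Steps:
W(m, J) = m/(J + m)
(W(-10, -2) + c(-10, -6))*144 = (-10/(-2 - 10) + (-6 - 1*(-10)))*144 = (-10/(-12) + (-6 + 10))*144 = (-10*(-1/12) + 4)*144 = (⅚ + 4)*144 = (29/6)*144 = 696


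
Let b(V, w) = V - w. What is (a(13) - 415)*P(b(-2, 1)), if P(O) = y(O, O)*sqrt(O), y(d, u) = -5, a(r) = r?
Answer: 2010*I*sqrt(3) ≈ 3481.4*I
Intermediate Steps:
P(O) = -5*sqrt(O)
(a(13) - 415)*P(b(-2, 1)) = (13 - 415)*(-5*sqrt(-2 - 1*1)) = -(-2010)*sqrt(-2 - 1) = -(-2010)*sqrt(-3) = -(-2010)*I*sqrt(3) = 2010*I*sqrt(3)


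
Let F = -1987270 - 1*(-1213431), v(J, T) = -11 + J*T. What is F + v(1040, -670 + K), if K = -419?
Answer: -1906410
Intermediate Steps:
F = -773839 (F = -1987270 + 1213431 = -773839)
F + v(1040, -670 + K) = -773839 + (-11 + 1040*(-670 - 419)) = -773839 + (-11 + 1040*(-1089)) = -773839 + (-11 - 1132560) = -773839 - 1132571 = -1906410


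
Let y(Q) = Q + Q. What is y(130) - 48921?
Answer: -48661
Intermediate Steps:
y(Q) = 2*Q
y(130) - 48921 = 2*130 - 48921 = 260 - 48921 = -48661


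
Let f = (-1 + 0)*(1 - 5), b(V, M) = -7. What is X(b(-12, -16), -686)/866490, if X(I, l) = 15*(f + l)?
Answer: -341/28883 ≈ -0.011806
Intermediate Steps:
f = 4 (f = -1*(-4) = 4)
X(I, l) = 60 + 15*l (X(I, l) = 15*(4 + l) = 60 + 15*l)
X(b(-12, -16), -686)/866490 = (60 + 15*(-686))/866490 = (60 - 10290)*(1/866490) = -10230*1/866490 = -341/28883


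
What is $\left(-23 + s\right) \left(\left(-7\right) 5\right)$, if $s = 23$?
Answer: $0$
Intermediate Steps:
$\left(-23 + s\right) \left(\left(-7\right) 5\right) = \left(-23 + 23\right) \left(\left(-7\right) 5\right) = 0 \left(-35\right) = 0$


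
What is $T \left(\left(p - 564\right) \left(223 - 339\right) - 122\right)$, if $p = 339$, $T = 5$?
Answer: $129890$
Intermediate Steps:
$T \left(\left(p - 564\right) \left(223 - 339\right) - 122\right) = 5 \left(\left(339 - 564\right) \left(223 - 339\right) - 122\right) = 5 \left(\left(-225\right) \left(-116\right) - 122\right) = 5 \left(26100 - 122\right) = 5 \cdot 25978 = 129890$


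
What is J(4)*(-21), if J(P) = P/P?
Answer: -21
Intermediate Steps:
J(P) = 1
J(4)*(-21) = 1*(-21) = -21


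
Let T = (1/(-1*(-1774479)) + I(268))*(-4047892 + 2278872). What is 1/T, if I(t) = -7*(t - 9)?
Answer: 1774479/5691168066202520 ≈ 3.1180e-10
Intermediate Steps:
I(t) = 63 - 7*t (I(t) = -7*(-9 + t) = 63 - 7*t)
T = 5691168066202520/1774479 (T = (1/(-1*(-1774479)) + (63 - 7*268))*(-4047892 + 2278872) = (1/1774479 + (63 - 1876))*(-1769020) = (1/1774479 - 1813)*(-1769020) = -3217130426/1774479*(-1769020) = 5691168066202520/1774479 ≈ 3.2072e+9)
1/T = 1/(5691168066202520/1774479) = 1774479/5691168066202520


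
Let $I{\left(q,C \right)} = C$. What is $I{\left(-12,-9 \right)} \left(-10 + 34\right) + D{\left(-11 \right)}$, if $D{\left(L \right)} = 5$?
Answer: $-211$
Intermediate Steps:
$I{\left(-12,-9 \right)} \left(-10 + 34\right) + D{\left(-11 \right)} = - 9 \left(-10 + 34\right) + 5 = \left(-9\right) 24 + 5 = -216 + 5 = -211$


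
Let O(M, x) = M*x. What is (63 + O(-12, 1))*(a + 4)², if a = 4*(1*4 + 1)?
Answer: 29376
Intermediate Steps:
a = 20 (a = 4*(4 + 1) = 4*5 = 20)
(63 + O(-12, 1))*(a + 4)² = (63 - 12*1)*(20 + 4)² = (63 - 12)*24² = 51*576 = 29376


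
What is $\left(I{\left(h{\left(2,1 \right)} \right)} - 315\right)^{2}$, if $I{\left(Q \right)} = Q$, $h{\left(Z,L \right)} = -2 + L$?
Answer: $99856$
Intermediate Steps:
$\left(I{\left(h{\left(2,1 \right)} \right)} - 315\right)^{2} = \left(\left(-2 + 1\right) - 315\right)^{2} = \left(-1 - 315\right)^{2} = \left(-316\right)^{2} = 99856$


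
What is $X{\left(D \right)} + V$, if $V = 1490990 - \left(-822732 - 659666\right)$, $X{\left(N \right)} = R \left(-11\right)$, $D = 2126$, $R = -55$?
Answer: $2973993$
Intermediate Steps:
$X{\left(N \right)} = 605$ ($X{\left(N \right)} = \left(-55\right) \left(-11\right) = 605$)
$V = 2973388$ ($V = 1490990 - -1482398 = 1490990 + 1482398 = 2973388$)
$X{\left(D \right)} + V = 605 + 2973388 = 2973993$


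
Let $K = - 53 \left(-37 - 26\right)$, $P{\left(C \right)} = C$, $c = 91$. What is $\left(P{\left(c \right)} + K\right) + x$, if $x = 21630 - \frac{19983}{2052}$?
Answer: $\frac{17134379}{684} \approx 25050.0$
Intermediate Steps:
$K = 3339$ ($K = \left(-53\right) \left(-63\right) = 3339$)
$x = \frac{14788259}{684}$ ($x = 21630 - \frac{6661}{684} = \frac{14788259}{684} \approx 21620.0$)
$\left(P{\left(c \right)} + K\right) + x = \left(91 + 3339\right) + \frac{14788259}{684} = 3430 + \frac{14788259}{684} = \frac{17134379}{684}$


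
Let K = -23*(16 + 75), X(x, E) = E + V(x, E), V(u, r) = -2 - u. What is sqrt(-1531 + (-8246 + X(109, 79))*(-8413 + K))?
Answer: sqrt(86967137) ≈ 9325.6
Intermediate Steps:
X(x, E) = -2 + E - x (X(x, E) = E + (-2 - x) = -2 + E - x)
K = -2093 (K = -23*91 = -2093)
sqrt(-1531 + (-8246 + X(109, 79))*(-8413 + K)) = sqrt(-1531 + (-8246 + (-2 + 79 - 1*109))*(-8413 - 2093)) = sqrt(-1531 + (-8246 + (-2 + 79 - 109))*(-10506)) = sqrt(-1531 + (-8246 - 32)*(-10506)) = sqrt(-1531 - 8278*(-10506)) = sqrt(-1531 + 86968668) = sqrt(86967137)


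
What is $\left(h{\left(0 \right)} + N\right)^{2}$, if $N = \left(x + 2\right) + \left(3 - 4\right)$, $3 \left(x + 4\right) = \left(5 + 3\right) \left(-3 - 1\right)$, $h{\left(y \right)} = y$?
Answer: $\frac{1681}{9} \approx 186.78$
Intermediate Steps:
$x = - \frac{44}{3}$ ($x = -4 + \frac{\left(5 + 3\right) \left(-3 - 1\right)}{3} = -4 + \frac{8 \left(-4\right)}{3} = -4 + \frac{1}{3} \left(-32\right) = -4 - \frac{32}{3} = - \frac{44}{3} \approx -14.667$)
$N = - \frac{41}{3}$ ($N = \left(- \frac{44}{3} + 2\right) + \left(3 - 4\right) = - \frac{38}{3} - 1 = - \frac{41}{3} \approx -13.667$)
$\left(h{\left(0 \right)} + N\right)^{2} = \left(0 - \frac{41}{3}\right)^{2} = \left(- \frac{41}{3}\right)^{2} = \frac{1681}{9}$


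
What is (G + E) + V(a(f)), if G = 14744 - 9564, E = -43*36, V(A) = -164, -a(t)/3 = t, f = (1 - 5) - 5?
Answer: 3468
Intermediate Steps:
f = -9 (f = -4 - 5 = -9)
a(t) = -3*t
E = -1548
G = 5180
(G + E) + V(a(f)) = (5180 - 1548) - 164 = 3632 - 164 = 3468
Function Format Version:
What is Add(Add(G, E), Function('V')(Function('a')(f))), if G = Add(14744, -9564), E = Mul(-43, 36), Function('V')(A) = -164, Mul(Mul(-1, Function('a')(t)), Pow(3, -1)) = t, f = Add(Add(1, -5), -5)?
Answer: 3468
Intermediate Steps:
f = -9 (f = Add(-4, -5) = -9)
Function('a')(t) = Mul(-3, t)
E = -1548
G = 5180
Add(Add(G, E), Function('V')(Function('a')(f))) = Add(Add(5180, -1548), -164) = Add(3632, -164) = 3468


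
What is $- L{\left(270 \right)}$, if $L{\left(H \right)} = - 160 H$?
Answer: $43200$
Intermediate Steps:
$- L{\left(270 \right)} = - \left(-160\right) 270 = \left(-1\right) \left(-43200\right) = 43200$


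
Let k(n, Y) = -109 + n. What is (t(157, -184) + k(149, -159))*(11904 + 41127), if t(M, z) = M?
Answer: 10447107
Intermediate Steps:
(t(157, -184) + k(149, -159))*(11904 + 41127) = (157 + (-109 + 149))*(11904 + 41127) = (157 + 40)*53031 = 197*53031 = 10447107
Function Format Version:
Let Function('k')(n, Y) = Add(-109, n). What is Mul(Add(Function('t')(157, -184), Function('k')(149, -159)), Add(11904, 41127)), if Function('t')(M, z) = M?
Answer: 10447107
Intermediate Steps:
Mul(Add(Function('t')(157, -184), Function('k')(149, -159)), Add(11904, 41127)) = Mul(Add(157, Add(-109, 149)), Add(11904, 41127)) = Mul(Add(157, 40), 53031) = Mul(197, 53031) = 10447107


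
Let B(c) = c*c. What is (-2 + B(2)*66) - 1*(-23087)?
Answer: 23349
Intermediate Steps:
B(c) = c²
(-2 + B(2)*66) - 1*(-23087) = (-2 + 2²*66) - 1*(-23087) = (-2 + 4*66) + 23087 = (-2 + 264) + 23087 = 262 + 23087 = 23349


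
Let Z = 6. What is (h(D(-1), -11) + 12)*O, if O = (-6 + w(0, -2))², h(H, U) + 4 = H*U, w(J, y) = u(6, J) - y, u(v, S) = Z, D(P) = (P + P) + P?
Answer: 164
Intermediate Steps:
D(P) = 3*P (D(P) = 2*P + P = 3*P)
u(v, S) = 6
w(J, y) = 6 - y
h(H, U) = -4 + H*U
O = 4 (O = (-6 + (6 - 1*(-2)))² = (-6 + (6 + 2))² = (-6 + 8)² = 2² = 4)
(h(D(-1), -11) + 12)*O = ((-4 + (3*(-1))*(-11)) + 12)*4 = ((-4 - 3*(-11)) + 12)*4 = ((-4 + 33) + 12)*4 = (29 + 12)*4 = 41*4 = 164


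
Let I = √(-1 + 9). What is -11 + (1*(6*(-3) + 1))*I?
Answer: -11 - 34*√2 ≈ -59.083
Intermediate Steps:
I = 2*√2 (I = √8 = 2*√2 ≈ 2.8284)
-11 + (1*(6*(-3) + 1))*I = -11 + (1*(6*(-3) + 1))*(2*√2) = -11 + (1*(-18 + 1))*(2*√2) = -11 + (1*(-17))*(2*√2) = -11 - 34*√2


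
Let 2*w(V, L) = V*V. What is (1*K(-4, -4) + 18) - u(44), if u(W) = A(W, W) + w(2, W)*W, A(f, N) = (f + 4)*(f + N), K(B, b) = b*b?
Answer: -4278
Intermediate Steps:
K(B, b) = b²
A(f, N) = (4 + f)*(N + f)
w(V, L) = V²/2 (w(V, L) = (V*V)/2 = V²/2)
u(W) = 2*W² + 10*W (u(W) = (W² + 4*W + 4*W + W*W) + ((½)*2²)*W = (W² + 4*W + 4*W + W²) + ((½)*4)*W = (2*W² + 8*W) + 2*W = 2*W² + 10*W)
(1*K(-4, -4) + 18) - u(44) = (1*(-4)² + 18) - 2*44*(5 + 44) = (1*16 + 18) - 2*44*49 = (16 + 18) - 1*4312 = 34 - 4312 = -4278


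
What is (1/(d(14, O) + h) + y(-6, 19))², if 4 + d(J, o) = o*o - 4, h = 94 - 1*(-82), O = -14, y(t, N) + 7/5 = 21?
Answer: 1272848329/3312400 ≈ 384.27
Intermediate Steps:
y(t, N) = 98/5 (y(t, N) = -7/5 + 21 = 98/5)
h = 176 (h = 94 + 82 = 176)
d(J, o) = -8 + o² (d(J, o) = -4 + (o*o - 4) = -4 + (o² - 4) = -4 + (-4 + o²) = -8 + o²)
(1/(d(14, O) + h) + y(-6, 19))² = (1/((-8 + (-14)²) + 176) + 98/5)² = (1/((-8 + 196) + 176) + 98/5)² = (1/(188 + 176) + 98/5)² = (1/364 + 98/5)² = (35677/1820)² = 1272848329/3312400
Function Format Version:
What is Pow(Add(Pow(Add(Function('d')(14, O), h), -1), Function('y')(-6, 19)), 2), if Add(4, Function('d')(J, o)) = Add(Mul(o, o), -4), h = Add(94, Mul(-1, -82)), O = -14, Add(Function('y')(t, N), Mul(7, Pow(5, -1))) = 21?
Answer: Rational(1272848329, 3312400) ≈ 384.27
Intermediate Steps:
Function('y')(t, N) = Rational(98, 5) (Function('y')(t, N) = Add(Rational(-7, 5), 21) = Rational(98, 5))
h = 176 (h = Add(94, 82) = 176)
Function('d')(J, o) = Add(-8, Pow(o, 2)) (Function('d')(J, o) = Add(-4, Add(Mul(o, o), -4)) = Add(-4, Add(Pow(o, 2), -4)) = Add(-4, Add(-4, Pow(o, 2))) = Add(-8, Pow(o, 2)))
Pow(Add(Pow(Add(Function('d')(14, O), h), -1), Function('y')(-6, 19)), 2) = Pow(Add(Pow(Add(Add(-8, Pow(-14, 2)), 176), -1), Rational(98, 5)), 2) = Pow(Add(Pow(Add(Add(-8, 196), 176), -1), Rational(98, 5)), 2) = Pow(Add(Pow(Add(188, 176), -1), Rational(98, 5)), 2) = Pow(Add(Pow(364, -1), Rational(98, 5)), 2) = Pow(Add(Rational(1, 364), Rational(98, 5)), 2) = Pow(Rational(35677, 1820), 2) = Rational(1272848329, 3312400)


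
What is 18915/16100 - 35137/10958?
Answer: -35843513/17642380 ≈ -2.0317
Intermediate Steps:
18915/16100 - 35137/10958 = 18915*(1/16100) - 35137*1/10958 = 3783/3220 - 35137/10958 = -35843513/17642380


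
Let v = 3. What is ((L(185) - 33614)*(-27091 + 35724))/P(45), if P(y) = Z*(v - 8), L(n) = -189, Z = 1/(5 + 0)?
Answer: 291821299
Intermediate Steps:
Z = 1/5 ≈ 0.20000
P(y) = -1 (P(y) = (3 - 8)/5 = (1/5)*(-5) = -1)
((L(185) - 33614)*(-27091 + 35724))/P(45) = ((-189 - 33614)*(-27091 + 35724))/(-1) = -33803*8633*(-1) = -291821299*(-1) = 291821299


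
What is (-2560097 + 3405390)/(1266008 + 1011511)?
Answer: 845293/2277519 ≈ 0.37115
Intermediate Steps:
(-2560097 + 3405390)/(1266008 + 1011511) = 845293/2277519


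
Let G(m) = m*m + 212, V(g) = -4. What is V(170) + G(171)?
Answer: 29449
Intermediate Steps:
G(m) = 212 + m² (G(m) = m² + 212 = 212 + m²)
V(170) + G(171) = -4 + (212 + 171²) = -4 + (212 + 29241) = -4 + 29453 = 29449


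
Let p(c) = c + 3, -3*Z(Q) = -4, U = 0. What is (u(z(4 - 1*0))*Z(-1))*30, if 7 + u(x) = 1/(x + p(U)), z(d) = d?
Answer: -1920/7 ≈ -274.29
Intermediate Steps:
Z(Q) = 4/3 (Z(Q) = -1/3*(-4) = 4/3)
p(c) = 3 + c
u(x) = -7 + 1/(3 + x) (u(x) = -7 + 1/(x + (3 + 0)) = -7 + 1/(x + 3) = -7 + 1/(3 + x))
(u(z(4 - 1*0))*Z(-1))*30 = (((-20 - 7*(4 - 1*0))/(3 + (4 - 1*0)))*(4/3))*30 = (((-20 - 7*(4 + 0))/(3 + (4 + 0)))*(4/3))*30 = (((-20 - 7*4)/(3 + 4))*(4/3))*30 = (((-20 - 28)/7)*(4/3))*30 = (((1/7)*(-48))*(4/3))*30 = -48/7*4/3*30 = -64/7*30 = -1920/7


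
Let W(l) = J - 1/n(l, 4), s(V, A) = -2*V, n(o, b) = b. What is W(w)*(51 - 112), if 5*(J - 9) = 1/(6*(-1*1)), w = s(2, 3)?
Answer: -31903/60 ≈ -531.72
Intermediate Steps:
w = -4 (w = -2*2 = -4)
J = 269/30 (J = 9 + 1/(5*((6*(-1*1)))) = 9 + 1/(5*((6*(-1)))) = 9 + (1/5)/(-6) = 9 + (1/5)*(-1/6) = 9 - 1/30 = 269/30 ≈ 8.9667)
W(l) = 523/60 (W(l) = 269/30 - 1/4 = 523/60)
W(w)*(51 - 112) = 523*(51 - 112)/60 = (523/60)*(-61) = -31903/60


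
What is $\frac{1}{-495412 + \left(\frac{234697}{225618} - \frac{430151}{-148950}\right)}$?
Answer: $- \frac{2800483425}{1387382093885561} \approx -2.0185 \cdot 10^{-6}$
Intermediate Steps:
$\frac{1}{-495412 + \left(\frac{234697}{225618} - \frac{430151}{-148950}\right)} = \frac{1}{-495412 + \left(234697 \cdot \frac{1}{225618} - - \frac{430151}{148950}\right)} = \frac{1}{-495412 + \left(\frac{234697}{225618} + \frac{430151}{148950}\right)} = \frac{1}{-495412 + \frac{11000660539}{2800483425}} = \frac{1}{- \frac{1387382093885561}{2800483425}} = - \frac{2800483425}{1387382093885561}$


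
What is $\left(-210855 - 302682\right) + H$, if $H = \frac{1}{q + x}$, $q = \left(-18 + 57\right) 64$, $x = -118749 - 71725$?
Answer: $- \frac{96533658187}{187978} \approx -5.1354 \cdot 10^{5}$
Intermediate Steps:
$x = -190474$ ($x = -118749 - 71725 = -190474$)
$q = 2496$ ($q = 39 \cdot 64 = 2496$)
$H = - \frac{1}{187978}$ ($H = \frac{1}{2496 - 190474} = \frac{1}{-187978} = - \frac{1}{187978} \approx -5.3198 \cdot 10^{-6}$)
$\left(-210855 - 302682\right) + H = \left(-210855 - 302682\right) - \frac{1}{187978} = -513537 - \frac{1}{187978} = - \frac{96533658187}{187978}$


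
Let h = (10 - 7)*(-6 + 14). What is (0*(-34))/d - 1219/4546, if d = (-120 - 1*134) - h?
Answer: -1219/4546 ≈ -0.26815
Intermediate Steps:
h = 24 (h = 3*8 = 24)
d = -278 (d = (-120 - 1*134) - 1*24 = (-120 - 134) - 24 = -254 - 24 = -278)
(0*(-34))/d - 1219/4546 = (0*(-34))/(-278) - 1219/4546 = 0*(-1/278) - 1219*1/4546 = 0 - 1219/4546 = -1219/4546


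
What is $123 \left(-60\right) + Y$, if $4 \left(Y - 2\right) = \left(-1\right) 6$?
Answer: $- \frac{14759}{2} \approx -7379.5$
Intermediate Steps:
$Y = \frac{1}{2}$ ($Y = 2 + \frac{\left(-1\right) 6}{4} = 2 + \frac{1}{4} \left(-6\right) = 2 - \frac{3}{2} = \frac{1}{2} \approx 0.5$)
$123 \left(-60\right) + Y = 123 \left(-60\right) + \frac{1}{2} = -7380 + \frac{1}{2} = - \frac{14759}{2}$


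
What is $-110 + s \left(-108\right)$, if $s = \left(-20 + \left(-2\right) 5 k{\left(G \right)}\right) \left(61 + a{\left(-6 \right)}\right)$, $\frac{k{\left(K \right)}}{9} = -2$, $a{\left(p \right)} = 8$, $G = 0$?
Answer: $-1192430$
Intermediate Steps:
$k{\left(K \right)} = -18$ ($k{\left(K \right)} = 9 \left(-2\right) = -18$)
$s = 11040$ ($s = \left(-20 + \left(-2\right) 5 \left(-18\right)\right) \left(61 + 8\right) = \left(-20 - -180\right) 69 = \left(-20 + 180\right) 69 = 160 \cdot 69 = 11040$)
$-110 + s \left(-108\right) = -110 + 11040 \left(-108\right) = -110 - 1192320 = -1192430$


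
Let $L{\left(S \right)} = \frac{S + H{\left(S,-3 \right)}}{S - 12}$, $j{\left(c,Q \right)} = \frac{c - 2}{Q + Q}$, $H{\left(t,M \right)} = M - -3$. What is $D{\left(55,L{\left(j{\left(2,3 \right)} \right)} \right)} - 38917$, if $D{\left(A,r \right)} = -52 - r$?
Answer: $-38969$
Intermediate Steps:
$H{\left(t,M \right)} = 3 + M$ ($H{\left(t,M \right)} = M + 3 = 3 + M$)
$j{\left(c,Q \right)} = \frac{-2 + c}{2 Q}$
$L{\left(S \right)} = \frac{S}{-12 + S}$ ($L{\left(S \right)} = \frac{S + \left(3 - 3\right)}{S - 12} = \frac{S + 0}{-12 + S} = \frac{S}{-12 + S}$)
$D{\left(55,L{\left(j{\left(2,3 \right)} \right)} \right)} - 38917 = \left(-52 - \frac{\frac{1}{2} \cdot \frac{1}{3} \left(-2 + 2\right)}{-12 + \frac{-2 + 2}{2 \cdot 3}}\right) - 38917 = \left(-52 - \frac{\frac{1}{2} \cdot \frac{1}{3} \cdot 0}{-12 + \frac{1}{2} \cdot \frac{1}{3} \cdot 0}\right) - 38917 = \left(-52 - \frac{0}{-12 + 0}\right) - 38917 = \left(-52 - \frac{0}{-12}\right) - 38917 = \left(-52 - 0 \left(- \frac{1}{12}\right)\right) - 38917 = \left(-52 - 0\right) - 38917 = \left(-52 + 0\right) - 38917 = -52 - 38917 = -38969$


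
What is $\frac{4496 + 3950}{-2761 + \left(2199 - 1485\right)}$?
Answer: $- \frac{8446}{2047} \approx -4.126$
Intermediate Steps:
$\frac{4496 + 3950}{-2761 + \left(2199 - 1485\right)} = \frac{8446}{-2761 + \left(2199 - 1485\right)} = \frac{8446}{-2761 + 714} = \frac{8446}{-2047} = 8446 \left(- \frac{1}{2047}\right) = - \frac{8446}{2047}$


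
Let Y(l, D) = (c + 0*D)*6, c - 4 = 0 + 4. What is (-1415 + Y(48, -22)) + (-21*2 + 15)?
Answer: -1394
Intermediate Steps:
c = 8 (c = 4 + (0 + 4) = 4 + 4 = 8)
Y(l, D) = 48 (Y(l, D) = (8 + 0*D)*6 = (8 + 0)*6 = 8*6 = 48)
(-1415 + Y(48, -22)) + (-21*2 + 15) = (-1415 + 48) + (-21*2 + 15) = -1367 + (-42 + 15) = -1367 - 27 = -1394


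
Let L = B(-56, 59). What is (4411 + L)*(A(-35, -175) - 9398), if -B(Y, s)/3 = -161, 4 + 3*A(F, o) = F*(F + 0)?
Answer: -44001954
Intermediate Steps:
A(F, o) = -4/3 + F**2/3 (A(F, o) = -4/3 + (F*(F + 0))/3 = -4/3 + (F*F)/3 = -4/3 + F**2/3)
B(Y, s) = 483 (B(Y, s) = -3*(-161) = 483)
L = 483
(4411 + L)*(A(-35, -175) - 9398) = (4411 + 483)*((-4/3 + (1/3)*(-35)**2) - 9398) = 4894*((-4/3 + (1/3)*1225) - 9398) = 4894*((-4/3 + 1225/3) - 9398) = 4894*(407 - 9398) = 4894*(-8991) = -44001954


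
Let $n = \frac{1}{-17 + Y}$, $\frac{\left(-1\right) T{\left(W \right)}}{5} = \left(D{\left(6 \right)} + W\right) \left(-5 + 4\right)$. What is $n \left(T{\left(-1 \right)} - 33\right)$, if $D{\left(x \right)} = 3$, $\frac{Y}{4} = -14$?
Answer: $\frac{23}{73} \approx 0.31507$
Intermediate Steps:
$Y = -56$ ($Y = 4 \left(-14\right) = -56$)
$T{\left(W \right)} = 15 + 5 W$ ($T{\left(W \right)} = - 5 \left(3 + W\right) \left(-5 + 4\right) = - 5 \left(3 + W\right) \left(-1\right) = - 5 \left(-3 - W\right) = 15 + 5 W$)
$n = - \frac{1}{73}$ ($n = \frac{1}{-17 - 56} = \frac{1}{-73} = - \frac{1}{73} \approx -0.013699$)
$n \left(T{\left(-1 \right)} - 33\right) = - \frac{\left(15 + 5 \left(-1\right)\right) - 33}{73} = - \frac{\left(15 - 5\right) - 33}{73} = - \frac{10 - 33}{73} = \left(- \frac{1}{73}\right) \left(-23\right) = \frac{23}{73}$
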